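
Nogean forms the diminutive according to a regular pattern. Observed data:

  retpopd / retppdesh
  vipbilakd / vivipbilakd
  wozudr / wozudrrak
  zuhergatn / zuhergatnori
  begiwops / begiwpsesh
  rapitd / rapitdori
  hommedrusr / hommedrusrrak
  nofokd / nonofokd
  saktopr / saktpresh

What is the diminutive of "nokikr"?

"nokikr" has second-to-last letter 'k'. The stems whose second-to-last letter is 'k' (nofokd → nonofokd, vipbilakd → vivipbilakd) repeat the first consonant+vowel as a prefix.
So nokikr → nonokikr.

nonokikr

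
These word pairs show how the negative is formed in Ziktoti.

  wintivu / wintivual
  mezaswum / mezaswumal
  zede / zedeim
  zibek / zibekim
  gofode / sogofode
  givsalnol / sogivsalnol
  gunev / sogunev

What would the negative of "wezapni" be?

zede and gofode both end in -e yet inflect differently (zedeim, sogofode), so the final letter is not what conditions the rule; the first letter is.
"wezapni" begins with w-. The one such stem in the data (wintivu → wintivual) adds -al, so the same rule applies.
So wezapni → wezapnial.

wezapnial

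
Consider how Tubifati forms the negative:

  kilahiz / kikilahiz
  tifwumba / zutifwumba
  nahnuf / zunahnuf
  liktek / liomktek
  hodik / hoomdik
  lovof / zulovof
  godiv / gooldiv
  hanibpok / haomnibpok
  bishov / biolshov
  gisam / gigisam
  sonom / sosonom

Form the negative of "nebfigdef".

zunebfigdef

"nebfigdef" ends in -f. The stems ending in -f (nahnuf → zunahnuf, lovof → zulovof) add the prefix zu-.
The other patterns: stems ending in -m or -z repeat the first consonant+vowel as a prefix; stems ending in -k insert -om- after the first vowel; stems ending in -v insert -ol- after the first vowel.
So nebfigdef → zunebfigdef.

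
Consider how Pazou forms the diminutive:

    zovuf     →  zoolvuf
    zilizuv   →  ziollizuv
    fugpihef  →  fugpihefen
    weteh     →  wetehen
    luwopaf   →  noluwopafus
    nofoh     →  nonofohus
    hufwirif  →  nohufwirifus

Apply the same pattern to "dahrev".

dahreven

zovuf and fugpihef both end in -f yet inflect differently (zoolvuf, fugpihefen), so the final letter is not what conditions the rule; the last vowel is.
"dahrev" has last vowel 'e'. The stems whose last vowel is 'e' (fugpihef → fugpihefen, weteh → wetehen) add -en.
So dahrev → dahreven.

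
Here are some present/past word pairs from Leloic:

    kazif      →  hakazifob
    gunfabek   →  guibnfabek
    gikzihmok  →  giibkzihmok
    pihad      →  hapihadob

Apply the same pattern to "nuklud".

hanukludob

"nuklud" ends in -d. The one such stem in the data (pihad → hapihadob) adds ha- … -ob around the stem, so the same rule applies.
The other pattern: stems ending in -k insert -ib- after the first vowel.
So nuklud → hanukludob.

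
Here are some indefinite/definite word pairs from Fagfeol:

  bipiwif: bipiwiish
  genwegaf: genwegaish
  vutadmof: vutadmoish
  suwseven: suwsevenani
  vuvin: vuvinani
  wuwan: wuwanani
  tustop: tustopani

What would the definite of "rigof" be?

bipiwif and vuvin both have last vowel 'i' yet inflect differently (bipiwiish, vuvinani), so the last vowel is not what conditions the rule; the final letter is.
"rigof" ends in -f. The stems ending in -f (bipiwif → bipiwiish, genwegaf → genwegaish, vutadmof → vutadmoish) drop the final letter and add -ish.
So rigof → rigoish.

rigoish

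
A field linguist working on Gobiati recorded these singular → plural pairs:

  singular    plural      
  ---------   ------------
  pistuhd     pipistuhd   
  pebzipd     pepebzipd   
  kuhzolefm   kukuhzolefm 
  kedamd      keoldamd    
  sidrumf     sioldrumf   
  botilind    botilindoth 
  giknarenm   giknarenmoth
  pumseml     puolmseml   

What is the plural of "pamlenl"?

botilind and kedamd both end in -d yet inflect differently (botilindoth, keoldamd), so the final letter is not what conditions the rule; the second-to-last letter is.
"pamlenl" has second-to-last letter 'n'. The stems whose second-to-last letter is 'n' (botilind → botilindoth, giknarenm → giknarenmoth) add -oth.
The other patterns: stems whose second-to-last letter is 'm' insert -ol- after the first vowel; stems whose second-to-last letter is 'f', 'h' or 'p' repeat the first consonant+vowel as a prefix.
So pamlenl → pamlenloth.

pamlenloth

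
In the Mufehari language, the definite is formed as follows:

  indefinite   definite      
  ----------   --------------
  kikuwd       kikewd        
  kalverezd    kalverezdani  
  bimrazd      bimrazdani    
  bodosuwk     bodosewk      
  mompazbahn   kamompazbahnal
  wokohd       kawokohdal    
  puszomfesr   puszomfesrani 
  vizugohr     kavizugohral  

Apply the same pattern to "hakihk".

kahakihkal

kikuwd and wokohd both end in -d yet inflect differently (kikewd, kawokohdal), so the final letter is not what conditions the rule; the second-to-last letter is.
"hakihk" has second-to-last letter 'h'. The stems whose second-to-last letter is 'h' (mompazbahn → kamompazbahnal, wokohd → kawokohdal, vizugohr → kavizugohral) add ka- … -al around the stem.
The other patterns: stems whose second-to-last letter is 'w' change the last vowel to 'e'; stems whose second-to-last letter is 's' or 'z' add -ani.
So hakihk → kahakihkal.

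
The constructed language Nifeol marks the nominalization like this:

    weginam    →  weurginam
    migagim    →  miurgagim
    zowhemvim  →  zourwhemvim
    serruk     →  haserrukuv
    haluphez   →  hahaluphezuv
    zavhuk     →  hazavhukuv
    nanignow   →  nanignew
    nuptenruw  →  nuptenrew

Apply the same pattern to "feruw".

ferew

serruk and nuptenruw both have last vowel 'u' yet inflect differently (haserrukuv, nuptenrew), so the last vowel is not what conditions the rule; the final letter is.
"feruw" ends in -w. The stems ending in -w (nanignow → nanignew, nuptenruw → nuptenrew) change the last vowel to 'e'.
The other patterns: stems ending in -m insert -ur- after the first vowel; stems ending in -k or -z add ha- … -uv around the stem.
So feruw → ferew.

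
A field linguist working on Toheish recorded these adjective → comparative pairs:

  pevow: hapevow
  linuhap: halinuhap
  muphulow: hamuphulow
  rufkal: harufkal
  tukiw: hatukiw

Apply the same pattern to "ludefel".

Every pair shown (pevow → hapevow, linuhap → halinuhap, muphulow → hamuphulow, …) follows the same rule: add the prefix ha-.
So ludefel → haludefel.

haludefel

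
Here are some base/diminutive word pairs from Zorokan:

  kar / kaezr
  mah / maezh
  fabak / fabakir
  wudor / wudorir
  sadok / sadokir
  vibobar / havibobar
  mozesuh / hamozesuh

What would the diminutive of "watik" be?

kar and wudor both end in -r yet inflect differently (kaezr, wudorir), so the final letter is not what conditions the rule; the number of vowels is.
"watik" has 2 vowels. The stems with 2 vowels (fabak → fabakir, wudor → wudorir, sadok → sadokir) add -ir.
The other patterns: stems with 1 vowel insert -ez- after the first vowel; stems with 3 vowels add the prefix ha-.
So watik → watikir.

watikir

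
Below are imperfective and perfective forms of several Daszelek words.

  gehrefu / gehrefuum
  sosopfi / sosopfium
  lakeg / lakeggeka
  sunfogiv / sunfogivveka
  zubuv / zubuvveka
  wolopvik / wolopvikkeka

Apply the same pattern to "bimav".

bimavveka

"bimav" ends in a consonant. The stems ending in a consonant (lakeg → lakeggeka, sunfogiv → sunfogivveka, zubuv → zubuvveka) double the final consonant and add -eka.
So bimav → bimavveka.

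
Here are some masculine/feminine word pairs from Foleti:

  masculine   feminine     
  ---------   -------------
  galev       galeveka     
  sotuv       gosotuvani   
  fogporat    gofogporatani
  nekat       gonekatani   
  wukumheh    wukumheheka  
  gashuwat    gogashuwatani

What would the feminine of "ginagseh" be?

"ginagseh" has last vowel 'e'. The stems whose last vowel is 'e' (galev → galeveka, wukumheh → wukumheheka) add -eka.
The other pattern: stems whose last vowel is 'a' or 'u' add go- … -ani around the stem.
So ginagseh → ginagseheka.

ginagseheka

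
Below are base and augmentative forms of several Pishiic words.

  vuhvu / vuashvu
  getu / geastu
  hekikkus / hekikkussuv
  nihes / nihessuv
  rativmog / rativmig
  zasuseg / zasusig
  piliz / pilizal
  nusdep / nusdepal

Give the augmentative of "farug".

"farug" ends in -g. The stems ending in -g (rativmog → rativmig, zasuseg → zasusig) change the last vowel to 'i'.
So farug → farig.

farig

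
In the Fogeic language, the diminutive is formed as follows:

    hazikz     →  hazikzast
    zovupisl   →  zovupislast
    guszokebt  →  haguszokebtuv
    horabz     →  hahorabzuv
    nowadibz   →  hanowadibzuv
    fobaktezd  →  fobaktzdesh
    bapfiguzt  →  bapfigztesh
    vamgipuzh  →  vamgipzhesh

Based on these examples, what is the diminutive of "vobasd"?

vobasdast

hazikz and horabz both end in -z yet inflect differently (hazikzast, hahorabzuv), so the final letter is not what conditions the rule; the second-to-last letter is.
"vobasd" has second-to-last letter 's'. The one such stem in the data (zovupisl → zovupislast) adds -ast, so the same rule applies.
So vobasd → vobasdast.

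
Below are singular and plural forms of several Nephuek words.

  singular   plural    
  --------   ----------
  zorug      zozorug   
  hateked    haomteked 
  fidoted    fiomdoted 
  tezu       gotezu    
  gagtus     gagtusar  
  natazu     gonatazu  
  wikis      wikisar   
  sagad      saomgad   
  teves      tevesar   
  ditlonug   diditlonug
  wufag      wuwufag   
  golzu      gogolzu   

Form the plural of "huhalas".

fidoted and teves both have last vowel 'e' yet inflect differently (fiomdoted, tevesar), so the last vowel is not what conditions the rule; the final letter is.
"huhalas" ends in -s. The stems ending in -s (gagtus → gagtusar, teves → tevesar, wikis → wikisar) add -ar.
So huhalas → huhalasar.

huhalasar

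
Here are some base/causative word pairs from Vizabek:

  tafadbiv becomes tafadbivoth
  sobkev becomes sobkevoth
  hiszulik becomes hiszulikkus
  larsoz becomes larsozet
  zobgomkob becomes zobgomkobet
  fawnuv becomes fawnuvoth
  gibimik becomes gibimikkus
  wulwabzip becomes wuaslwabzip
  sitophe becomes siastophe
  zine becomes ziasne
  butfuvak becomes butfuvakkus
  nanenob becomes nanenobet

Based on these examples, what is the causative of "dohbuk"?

dohbukkus

gibimik and wulwabzip both have last vowel 'i' yet inflect differently (gibimikkus, wuaslwabzip), so the last vowel is not what conditions the rule; the final letter is.
"dohbuk" ends in -k. The stems ending in -k (gibimik → gibimikkus, hiszulik → hiszulikkus, butfuvak → butfuvakkus) double the final consonant and add -us.
So dohbuk → dohbukkus.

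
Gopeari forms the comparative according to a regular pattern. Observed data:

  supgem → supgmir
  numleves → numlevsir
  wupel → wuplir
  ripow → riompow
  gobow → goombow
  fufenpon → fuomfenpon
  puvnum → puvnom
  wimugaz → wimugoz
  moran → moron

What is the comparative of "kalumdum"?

supgem and puvnum both end in -m yet inflect differently (supgmir, puvnom), so the final letter is not what conditions the rule; the last vowel is.
"kalumdum" has last vowel 'u'. The one such stem in the data (puvnum → puvnom) changes the last vowel to 'o' (as do wimugaz, moran), so the same rule applies.
So kalumdum → kalumdom.

kalumdom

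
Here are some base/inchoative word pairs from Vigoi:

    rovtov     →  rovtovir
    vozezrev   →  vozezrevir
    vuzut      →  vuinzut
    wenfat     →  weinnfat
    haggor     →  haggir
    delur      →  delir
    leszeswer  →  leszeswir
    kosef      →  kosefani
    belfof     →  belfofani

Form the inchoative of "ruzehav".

ruzehavir

rovtov and haggor both have last vowel 'o' yet inflect differently (rovtovir, haggir), so the last vowel is not what conditions the rule; the final letter is.
"ruzehav" ends in -v. The stems ending in -v (rovtov → rovtovir, vozezrev → vozezrevir) add -ir.
So ruzehav → ruzehavir.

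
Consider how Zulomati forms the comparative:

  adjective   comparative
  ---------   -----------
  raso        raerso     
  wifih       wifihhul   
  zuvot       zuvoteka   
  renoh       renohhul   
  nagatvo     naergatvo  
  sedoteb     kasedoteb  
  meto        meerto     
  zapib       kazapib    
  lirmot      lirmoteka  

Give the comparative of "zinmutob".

"zinmutob" ends in -b. The stems ending in -b (sedoteb → kasedoteb, zapib → kazapib) add the prefix ka-.
The other patterns: stems ending in -h double the final consonant and add -ul; stems ending in -t add -eka; stems ending in -o insert -er- after the first vowel.
So zinmutob → kazinmutob.

kazinmutob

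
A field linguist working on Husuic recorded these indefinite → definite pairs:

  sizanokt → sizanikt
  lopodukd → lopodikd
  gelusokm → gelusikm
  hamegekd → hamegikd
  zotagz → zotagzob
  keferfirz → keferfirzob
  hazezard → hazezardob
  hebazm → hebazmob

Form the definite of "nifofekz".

"nifofekz" has second-to-last letter 'k'. The stems whose second-to-last letter is 'k' (sizanokt → sizanikt, lopodukd → lopodikd, gelusokm → gelusikm) change the last vowel to 'i'.
So nifofekz → nifofikz.

nifofikz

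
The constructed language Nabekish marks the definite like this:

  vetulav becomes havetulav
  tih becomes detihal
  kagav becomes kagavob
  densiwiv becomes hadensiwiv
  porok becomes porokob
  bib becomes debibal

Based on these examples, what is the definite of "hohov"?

kagav and vetulav both end in -v yet inflect differently (kagavob, havetulav), so the final letter is not what conditions the rule; the number of vowels is.
"hohov" has 2 vowels. The stems with 2 vowels (kagav → kagavob, porok → porokob) add -ob.
The other patterns: stems with 1 vowel add de- … -al around the stem; stems with 3 vowels add the prefix ha-.
So hohov → hohovob.

hohovob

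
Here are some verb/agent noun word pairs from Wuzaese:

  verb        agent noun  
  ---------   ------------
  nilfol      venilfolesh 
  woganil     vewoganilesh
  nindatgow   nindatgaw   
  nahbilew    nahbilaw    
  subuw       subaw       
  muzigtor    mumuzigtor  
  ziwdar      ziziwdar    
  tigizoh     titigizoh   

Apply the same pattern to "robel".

verobelesh

"robel" ends in -l. The stems ending in -l (nilfol → venilfolesh, woganil → vewoganilesh) add ve- … -esh around the stem.
So robel → verobelesh.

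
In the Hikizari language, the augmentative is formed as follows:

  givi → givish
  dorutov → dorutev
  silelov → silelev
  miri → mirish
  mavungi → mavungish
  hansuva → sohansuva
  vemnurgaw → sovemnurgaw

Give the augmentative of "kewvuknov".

dorutov and mavungi both have 3 vowels yet inflect differently (dorutev, mavungish), so the number of vowels is not what conditions the rule; the final letter is.
"kewvuknov" ends in -v. The stems ending in -v (dorutov → dorutev, silelov → silelev) change the last vowel to 'e'.
So kewvuknov → kewvuknev.

kewvuknev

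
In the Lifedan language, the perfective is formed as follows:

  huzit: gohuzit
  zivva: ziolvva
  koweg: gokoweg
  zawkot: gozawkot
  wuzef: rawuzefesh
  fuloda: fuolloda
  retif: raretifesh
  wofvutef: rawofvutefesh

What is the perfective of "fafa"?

faolfa

"fafa" ends in -a. The stems ending in -a (fuloda → fuolloda, zivva → ziolvva) insert -ol- after the first vowel.
So fafa → faolfa.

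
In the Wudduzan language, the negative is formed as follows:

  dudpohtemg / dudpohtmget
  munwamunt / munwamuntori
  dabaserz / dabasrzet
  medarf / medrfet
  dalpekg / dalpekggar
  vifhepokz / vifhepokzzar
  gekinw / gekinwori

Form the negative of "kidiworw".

kidiwrwet

"kidiworw" has second-to-last letter 'r'. The stems whose second-to-last letter is 'r' (medarf → medrfet, dabaserz → dabasrzet) delete the last vowel and add -et.
The other patterns: stems whose second-to-last letter is 'n' add -ori; stems whose second-to-last letter is 'k' double the final consonant and add -ar.
So kidiworw → kidiwrwet.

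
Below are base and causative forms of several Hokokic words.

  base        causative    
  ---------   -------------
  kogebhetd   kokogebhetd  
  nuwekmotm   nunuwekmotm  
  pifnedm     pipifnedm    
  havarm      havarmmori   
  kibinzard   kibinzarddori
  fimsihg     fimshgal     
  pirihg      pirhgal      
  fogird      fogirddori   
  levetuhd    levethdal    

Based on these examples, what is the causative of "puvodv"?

pupuvodv

kibinzard and levetuhd both end in -d yet inflect differently (kibinzarddori, levethdal), so the final letter is not what conditions the rule; the second-to-last letter is.
"puvodv" has second-to-last letter 'd'. The one such stem in the data (pifnedm → pipifnedm) repeats the first consonant+vowel as a prefix (as do nuwekmotm, kogebhetd), so the same rule applies.
The other patterns: stems whose second-to-last letter is 'r' double the final consonant and add -ori; stems whose second-to-last letter is 'h' delete the last vowel and add -al.
So puvodv → pupuvodv.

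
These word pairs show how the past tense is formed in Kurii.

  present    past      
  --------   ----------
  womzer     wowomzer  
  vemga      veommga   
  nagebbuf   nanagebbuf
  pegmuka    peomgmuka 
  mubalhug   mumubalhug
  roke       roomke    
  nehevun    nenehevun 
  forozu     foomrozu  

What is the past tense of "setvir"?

sesetvir

forozu and nagebbuf both have last vowel 'u' yet inflect differently (foomrozu, nanagebbuf), so the last vowel is not what conditions the rule; whether the stem ends in a vowel or a consonant is.
"setvir" ends in a consonant. The stems ending in a consonant (nagebbuf → nanagebbuf, mubalhug → mumubalhug, womzer → wowomzer) repeat the first consonant+vowel as a prefix.
So setvir → sesetvir.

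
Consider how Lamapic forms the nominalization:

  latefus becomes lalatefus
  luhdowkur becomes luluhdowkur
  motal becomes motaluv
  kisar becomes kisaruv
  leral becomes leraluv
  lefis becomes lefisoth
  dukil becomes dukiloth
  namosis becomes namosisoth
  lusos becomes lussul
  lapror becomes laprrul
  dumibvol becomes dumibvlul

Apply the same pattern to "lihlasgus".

luhdowkur and kisar both end in -r yet inflect differently (luluhdowkur, kisaruv), so the final letter is not what conditions the rule; the last vowel is.
"lihlasgus" has last vowel 'u'. The stems whose last vowel is 'u' (latefus → lalatefus, luhdowkur → luluhdowkur) repeat the first consonant+vowel as a prefix.
So lihlasgus → lilihlasgus.

lilihlasgus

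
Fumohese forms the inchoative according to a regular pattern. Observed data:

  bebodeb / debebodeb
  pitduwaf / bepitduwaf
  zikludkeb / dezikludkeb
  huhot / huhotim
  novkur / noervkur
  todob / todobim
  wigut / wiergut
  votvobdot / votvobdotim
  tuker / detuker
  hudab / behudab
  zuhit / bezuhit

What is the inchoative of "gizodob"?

zuhit and wigut both end in -t yet inflect differently (bezuhit, wiergut), so the final letter is not what conditions the rule; the last vowel is.
"gizodob" has last vowel 'o'. The stems whose last vowel is 'o' (huhot → huhotim, votvobdot → votvobdotim, todob → todobim) add -im.
The other patterns: stems whose last vowel is 'a' or 'i' add the prefix be-; stems whose last vowel is 'u' insert -er- after the first vowel; stems whose last vowel is 'e' add the prefix de-.
So gizodob → gizodobim.

gizodobim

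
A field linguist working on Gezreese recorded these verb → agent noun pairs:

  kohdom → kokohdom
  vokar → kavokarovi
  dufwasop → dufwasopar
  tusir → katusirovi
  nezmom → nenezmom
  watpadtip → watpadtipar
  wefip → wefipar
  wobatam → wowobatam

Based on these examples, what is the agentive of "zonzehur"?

kazonzehurovi

"zonzehur" ends in -r. The stems ending in -r (vokar → kavokarovi, tusir → katusirovi) add ka- … -ovi around the stem.
The other patterns: stems ending in -m repeat the first consonant+vowel as a prefix; stems ending in -p add -ar.
So zonzehur → kazonzehurovi.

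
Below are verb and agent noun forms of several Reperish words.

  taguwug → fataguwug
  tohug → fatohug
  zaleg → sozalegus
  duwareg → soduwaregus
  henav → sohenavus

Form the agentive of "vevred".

taguwug and zaleg both end in -g yet inflect differently (fataguwug, sozalegus), so the final letter is not what conditions the rule; the last vowel is.
"vevred" has last vowel 'e'. The stems whose last vowel is 'e' (zaleg → sozalegus, duwareg → soduwaregus) add so- … -us around the stem.
So vevred → sovevredus.

sovevredus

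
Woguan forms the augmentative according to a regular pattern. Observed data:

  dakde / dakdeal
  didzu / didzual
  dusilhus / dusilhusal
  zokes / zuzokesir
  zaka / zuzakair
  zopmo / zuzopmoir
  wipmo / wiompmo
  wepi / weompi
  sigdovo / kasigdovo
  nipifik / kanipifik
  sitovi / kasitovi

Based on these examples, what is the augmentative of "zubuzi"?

zuzubuziir

dusilhus and zokes both end in -s yet inflect differently (dusilhusal, zuzokesir), so the final letter is not what conditions the rule; the first letter is.
"zubuzi" begins with z-. The stems beginning with z- (zokes → zuzokesir, zaka → zuzakair, zopmo → zuzopmoir) add zu- … -ir around the stem.
The other patterns: stems beginning with d- add -al; stems beginning with w- insert -om- after the first vowel; stems beginning with n- or s- add the prefix ka-.
So zubuzi → zuzubuziir.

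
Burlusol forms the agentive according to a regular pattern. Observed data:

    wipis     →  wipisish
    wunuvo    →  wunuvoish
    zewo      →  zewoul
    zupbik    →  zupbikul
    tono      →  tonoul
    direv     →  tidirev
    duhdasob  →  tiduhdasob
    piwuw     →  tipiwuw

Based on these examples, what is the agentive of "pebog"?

tipebog

wunuvo and zewo both end in -o yet inflect differently (wunuvoish, zewoul), so the final letter is not what conditions the rule; the first letter is.
"pebog" begins with p-. The one such stem in the data (piwuw → tipiwuw) adds the prefix ti-, so the same rule applies.
The other patterns: stems beginning with w- add -ish; stems beginning with t- or z- add -ul.
So pebog → tipebog.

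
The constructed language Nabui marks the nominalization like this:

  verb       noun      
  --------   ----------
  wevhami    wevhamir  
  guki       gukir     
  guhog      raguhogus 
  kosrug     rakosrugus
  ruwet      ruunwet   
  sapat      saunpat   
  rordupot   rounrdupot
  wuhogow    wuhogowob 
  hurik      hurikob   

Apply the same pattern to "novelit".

nounvelit

guhog and rordupot both have last vowel 'o' yet inflect differently (raguhogus, rounrdupot), so the last vowel is not what conditions the rule; the final letter is.
"novelit" ends in -t. The stems ending in -t (ruwet → ruunwet, sapat → saunpat, rordupot → rounrdupot) insert -un- after the first vowel.
The other patterns: stems ending in -i drop the final letter and add -ir; stems ending in -g add ra- … -us around the stem; stems ending in -k or -w add -ob.
So novelit → nounvelit.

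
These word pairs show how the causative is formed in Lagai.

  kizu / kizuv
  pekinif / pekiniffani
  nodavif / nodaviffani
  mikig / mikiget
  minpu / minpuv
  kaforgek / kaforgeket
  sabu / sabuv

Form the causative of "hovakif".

mikig and nodavif both have last vowel 'i' yet inflect differently (mikiget, nodaviffani), so the last vowel is not what conditions the rule; the final letter is.
"hovakif" ends in -f. The stems ending in -f (nodavif → nodaviffani, pekinif → pekiniffani) double the final consonant and add -ani.
So hovakif → hovakiffani.

hovakiffani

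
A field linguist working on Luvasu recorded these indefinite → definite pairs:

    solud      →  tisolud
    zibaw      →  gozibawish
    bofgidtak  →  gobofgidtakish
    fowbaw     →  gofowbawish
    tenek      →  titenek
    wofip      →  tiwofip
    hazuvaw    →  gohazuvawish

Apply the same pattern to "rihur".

bofgidtak and tenek both end in -k yet inflect differently (gobofgidtakish, titenek), so the final letter is not what conditions the rule; the last vowel is.
"rihur" has last vowel 'u'. The one such stem in the data (solud → tisolud) adds the prefix ti-, so the same rule applies.
So rihur → tirihur.

tirihur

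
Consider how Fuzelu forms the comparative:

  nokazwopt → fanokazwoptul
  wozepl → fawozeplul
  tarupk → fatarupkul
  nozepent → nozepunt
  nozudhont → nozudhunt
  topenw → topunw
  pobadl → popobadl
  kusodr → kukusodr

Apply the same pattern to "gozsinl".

gozsunl

nokazwopt and nozepent both end in -t yet inflect differently (fanokazwoptul, nozepunt), so the final letter is not what conditions the rule; the second-to-last letter is.
"gozsinl" has second-to-last letter 'n'. The stems whose second-to-last letter is 'n' (nozepent → nozepunt, nozudhont → nozudhunt, topenw → topunw) change the last vowel to 'u'.
The other patterns: stems whose second-to-last letter is 'p' add fa- … -ul around the stem; stems whose second-to-last letter is 'd' repeat the first consonant+vowel as a prefix.
So gozsinl → gozsunl.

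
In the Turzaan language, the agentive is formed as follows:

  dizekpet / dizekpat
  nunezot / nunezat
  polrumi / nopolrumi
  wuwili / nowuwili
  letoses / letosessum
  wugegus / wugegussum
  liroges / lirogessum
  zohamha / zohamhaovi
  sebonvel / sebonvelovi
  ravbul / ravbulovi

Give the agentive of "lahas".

dizekpet and letoses both have last vowel 'e' yet inflect differently (dizekpat, letosessum), so the last vowel is not what conditions the rule; the final letter is.
"lahas" ends in -s. The stems ending in -s (letoses → letosessum, wugegus → wugegussum, liroges → lirogessum) double the final consonant and add -um.
The other patterns: stems ending in -t change the last vowel to 'a'; stems ending in -i add the prefix no-; stems ending in -a or -l add -ovi.
So lahas → lahassum.

lahassum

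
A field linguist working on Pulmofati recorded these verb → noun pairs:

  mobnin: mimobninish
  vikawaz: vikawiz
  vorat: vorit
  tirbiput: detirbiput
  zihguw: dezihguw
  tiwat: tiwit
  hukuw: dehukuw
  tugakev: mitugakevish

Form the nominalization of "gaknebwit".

tirbiput and tiwat both end in -t yet inflect differently (detirbiput, tiwit), so the final letter is not what conditions the rule; the last vowel is.
"gaknebwit" has last vowel 'i'. The one such stem in the data (mobnin → mimobninish) adds mi- … -ish around the stem, so the same rule applies.
The other patterns: stems whose last vowel is 'u' add the prefix de-; stems whose last vowel is 'a' change the last vowel to 'i'.
So gaknebwit → migaknebwitish.

migaknebwitish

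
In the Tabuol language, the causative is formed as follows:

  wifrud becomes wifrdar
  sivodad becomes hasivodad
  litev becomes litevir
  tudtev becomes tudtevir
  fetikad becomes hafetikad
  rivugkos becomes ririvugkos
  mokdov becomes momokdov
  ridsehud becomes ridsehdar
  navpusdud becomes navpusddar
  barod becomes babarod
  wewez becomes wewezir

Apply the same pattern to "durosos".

dudurosos

barod and wifrud both end in -d yet inflect differently (babarod, wifrdar), so the final letter is not what conditions the rule; the last vowel is.
"durosos" has last vowel 'o'. The stems whose last vowel is 'o' (mokdov → momokdov, barod → babarod, rivugkos → ririvugkos) repeat the first consonant+vowel as a prefix.
The other patterns: stems whose last vowel is 'u' delete the last vowel and add -ar; stems whose last vowel is 'e' add -ir; stems whose last vowel is 'a' add the prefix ha-.
So durosos → dudurosos.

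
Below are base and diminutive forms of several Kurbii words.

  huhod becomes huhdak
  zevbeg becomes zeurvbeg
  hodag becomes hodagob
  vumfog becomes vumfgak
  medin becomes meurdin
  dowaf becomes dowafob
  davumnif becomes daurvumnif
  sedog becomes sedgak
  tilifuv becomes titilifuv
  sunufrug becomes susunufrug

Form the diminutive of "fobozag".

fobozagob

"fobozag" has last vowel 'a'. The stems whose last vowel is 'a' (dowaf → dowafob, hodag → hodagob) add -ob.
So fobozag → fobozagob.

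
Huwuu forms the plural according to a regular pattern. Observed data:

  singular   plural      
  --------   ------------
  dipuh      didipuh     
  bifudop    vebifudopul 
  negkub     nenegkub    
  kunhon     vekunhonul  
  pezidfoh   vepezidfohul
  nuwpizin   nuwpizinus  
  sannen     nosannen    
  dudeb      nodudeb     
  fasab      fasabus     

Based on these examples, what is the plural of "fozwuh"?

"fozwuh" has last vowel 'u'. The stems whose last vowel is 'u' (negkub → nenegkub, dipuh → didipuh) repeat the first consonant+vowel as a prefix.
The other patterns: stems whose last vowel is 'o' add ve- … -ul around the stem; stems whose last vowel is 'e' add the prefix no-; stems whose last vowel is 'a' or 'i' add -us.
So fozwuh → fofozwuh.

fofozwuh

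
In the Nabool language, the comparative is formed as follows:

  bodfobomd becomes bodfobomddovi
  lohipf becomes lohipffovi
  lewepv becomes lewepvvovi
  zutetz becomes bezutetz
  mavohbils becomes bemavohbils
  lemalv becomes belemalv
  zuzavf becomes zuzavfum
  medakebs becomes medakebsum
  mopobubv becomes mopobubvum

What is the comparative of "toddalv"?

lewepv and lemalv both end in -v yet inflect differently (lewepvvovi, belemalv), so the final letter is not what conditions the rule; the second-to-last letter is.
"toddalv" has second-to-last letter 'l'. The stems whose second-to-last letter is 'l' (mavohbils → bemavohbils, lemalv → belemalv) add the prefix be-.
The other patterns: stems whose second-to-last letter is 'm' or 'p' double the final consonant and add -ovi; stems whose second-to-last letter is 'b' or 'v' add -um.
So toddalv → betoddalv.

betoddalv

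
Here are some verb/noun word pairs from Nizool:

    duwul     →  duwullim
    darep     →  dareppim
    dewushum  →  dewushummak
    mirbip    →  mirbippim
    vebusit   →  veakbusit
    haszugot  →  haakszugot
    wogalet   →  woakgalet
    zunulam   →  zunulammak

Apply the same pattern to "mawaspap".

vebusit and mirbip both have last vowel 'i' yet inflect differently (veakbusit, mirbippim), so the last vowel is not what conditions the rule; the final letter is.
"mawaspap" ends in -p. The stems ending in -p (mirbip → mirbippim, darep → dareppim) double the final consonant and add -im.
So mawaspap → mawaspappim.

mawaspappim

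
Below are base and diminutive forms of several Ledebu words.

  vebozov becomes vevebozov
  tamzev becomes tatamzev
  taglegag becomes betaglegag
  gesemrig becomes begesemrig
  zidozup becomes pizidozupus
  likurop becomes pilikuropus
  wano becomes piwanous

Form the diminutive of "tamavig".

betamavig

vebozov and likurop both have last vowel 'o' yet inflect differently (vevebozov, pilikuropus), so the last vowel is not what conditions the rule; the final letter is.
"tamavig" ends in -g. The stems ending in -g (taglegag → betaglegag, gesemrig → begesemrig) add the prefix be-.
So tamavig → betamavig.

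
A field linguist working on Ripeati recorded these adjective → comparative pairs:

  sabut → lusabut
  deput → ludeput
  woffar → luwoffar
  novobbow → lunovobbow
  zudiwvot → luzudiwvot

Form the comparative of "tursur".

Every pair shown (sabut → lusabut, deput → ludeput, woffar → luwoffar, …) follows the same rule: add the prefix lu-.
So tursur → lutursur.

lutursur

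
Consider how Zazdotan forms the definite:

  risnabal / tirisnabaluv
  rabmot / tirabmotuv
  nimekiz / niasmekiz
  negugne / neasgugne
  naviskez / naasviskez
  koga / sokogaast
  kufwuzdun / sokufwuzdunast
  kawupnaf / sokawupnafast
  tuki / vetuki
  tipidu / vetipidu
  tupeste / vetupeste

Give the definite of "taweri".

vetaweri

negugne and tupeste both end in -e yet inflect differently (neasgugne, vetupeste), so the final letter is not what conditions the rule; the first letter is.
"taweri" begins with t-. The stems beginning with t- (tuki → vetuki, tipidu → vetipidu, tupeste → vetupeste) add the prefix ve-.
So taweri → vetaweri.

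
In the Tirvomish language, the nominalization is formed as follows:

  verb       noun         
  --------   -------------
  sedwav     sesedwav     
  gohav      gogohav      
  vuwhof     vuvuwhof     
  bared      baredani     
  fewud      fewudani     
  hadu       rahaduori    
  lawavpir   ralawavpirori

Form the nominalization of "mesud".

"mesud" ends in -d. The stems ending in -d (bared → baredani, fewud → fewudani) add -ani.
So mesud → mesudani.

mesudani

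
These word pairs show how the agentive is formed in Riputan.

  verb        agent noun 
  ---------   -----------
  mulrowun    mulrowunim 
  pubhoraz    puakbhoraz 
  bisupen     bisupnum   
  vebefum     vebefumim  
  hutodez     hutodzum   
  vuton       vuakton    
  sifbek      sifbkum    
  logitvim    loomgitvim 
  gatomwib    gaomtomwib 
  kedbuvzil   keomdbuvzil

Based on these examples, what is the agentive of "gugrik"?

vebefum and logitvim both end in -m yet inflect differently (vebefumim, loomgitvim), so the final letter is not what conditions the rule; the last vowel is.
"gugrik" has last vowel 'i'. The stems whose last vowel is 'i' (logitvim → loomgitvim, gatomwib → gaomtomwib, kedbuvzil → keomdbuvzil) insert -om- after the first vowel.
So gugrik → guomgrik.

guomgrik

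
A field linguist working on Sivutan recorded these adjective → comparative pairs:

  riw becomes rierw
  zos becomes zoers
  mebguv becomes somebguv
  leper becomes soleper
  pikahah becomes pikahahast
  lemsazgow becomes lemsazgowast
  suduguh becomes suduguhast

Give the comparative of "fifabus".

fifabusast

"fifabus" has 3 vowels. The stems with 3 vowels (pikahah → pikahahast, lemsazgow → lemsazgowast, suduguh → suduguhast) add -ast.
The other patterns: stems with 1 vowel insert -er- after the first vowel; stems with 2 vowels add the prefix so-.
So fifabus → fifabusast.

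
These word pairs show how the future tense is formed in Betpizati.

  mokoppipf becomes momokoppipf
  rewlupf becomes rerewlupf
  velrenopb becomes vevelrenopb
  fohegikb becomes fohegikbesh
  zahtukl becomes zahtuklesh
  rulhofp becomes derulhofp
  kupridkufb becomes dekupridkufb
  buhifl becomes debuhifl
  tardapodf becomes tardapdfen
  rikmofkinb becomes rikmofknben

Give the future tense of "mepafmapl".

velrenopb and fohegikb both end in -b yet inflect differently (vevelrenopb, fohegikbesh), so the final letter is not what conditions the rule; the second-to-last letter is.
"mepafmapl" has second-to-last letter 'p'. The stems whose second-to-last letter is 'p' (mokoppipf → momokoppipf, rewlupf → rerewlupf, velrenopb → vevelrenopb) repeat the first consonant+vowel as a prefix.
The other patterns: stems whose second-to-last letter is 'k' add -esh; stems whose second-to-last letter is 'f' add the prefix de-; stems whose second-to-last letter is 'd' or 'n' delete the last vowel and add -en.
So mepafmapl → memepafmapl.

memepafmapl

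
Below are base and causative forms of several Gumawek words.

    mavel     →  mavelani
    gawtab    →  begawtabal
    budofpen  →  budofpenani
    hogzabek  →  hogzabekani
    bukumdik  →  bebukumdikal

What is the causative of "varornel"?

"varornel" has last vowel 'e'. The stems whose last vowel is 'e' (mavel → mavelani, hogzabek → hogzabekani, budofpen → budofpenani) add -ani.
The other pattern: stems whose last vowel is 'a' or 'i' add be- … -al around the stem.
So varornel → varornelani.

varornelani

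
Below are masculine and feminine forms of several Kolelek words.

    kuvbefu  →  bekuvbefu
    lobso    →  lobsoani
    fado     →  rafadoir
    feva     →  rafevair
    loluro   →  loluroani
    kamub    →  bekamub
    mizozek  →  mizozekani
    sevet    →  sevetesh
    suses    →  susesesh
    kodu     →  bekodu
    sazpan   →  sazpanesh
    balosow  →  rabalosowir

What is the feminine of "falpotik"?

rafalpotikir

loluro and fado both end in -o yet inflect differently (loluroani, rafadoir), so the final letter is not what conditions the rule; the first letter is.
"falpotik" begins with f-. The stems beginning with f- (feva → rafevair, fado → rafadoir) add ra- … -ir around the stem.
The other patterns: stems beginning with s- add -esh; stems beginning with l- or m- add -ani; stems beginning with k- add the prefix be-.
So falpotik → rafalpotikir.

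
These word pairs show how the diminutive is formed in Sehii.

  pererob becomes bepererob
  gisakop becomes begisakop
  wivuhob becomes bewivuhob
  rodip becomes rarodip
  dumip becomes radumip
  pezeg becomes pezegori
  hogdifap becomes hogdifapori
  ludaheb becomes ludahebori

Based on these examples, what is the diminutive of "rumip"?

rarumip

gisakop and rodip both end in -p yet inflect differently (begisakop, rarodip), so the final letter is not what conditions the rule; the last vowel is.
"rumip" has last vowel 'i'. The stems whose last vowel is 'i' (rodip → rarodip, dumip → radumip) add the prefix ra-.
So rumip → rarumip.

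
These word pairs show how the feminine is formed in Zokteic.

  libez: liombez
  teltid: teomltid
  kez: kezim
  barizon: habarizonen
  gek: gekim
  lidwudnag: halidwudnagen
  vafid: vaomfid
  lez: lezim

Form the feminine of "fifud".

lez and libez both end in -z yet inflect differently (lezim, liombez), so the final letter is not what conditions the rule; the number of vowels is.
"fifud" has 2 vowels. The stems with 2 vowels (teltid → teomltid, libez → liombez, vafid → vaomfid) insert -om- after the first vowel.
The other patterns: stems with 1 vowel add -im; stems with 3 vowels add ha- … -en around the stem.
So fifud → fiomfud.

fiomfud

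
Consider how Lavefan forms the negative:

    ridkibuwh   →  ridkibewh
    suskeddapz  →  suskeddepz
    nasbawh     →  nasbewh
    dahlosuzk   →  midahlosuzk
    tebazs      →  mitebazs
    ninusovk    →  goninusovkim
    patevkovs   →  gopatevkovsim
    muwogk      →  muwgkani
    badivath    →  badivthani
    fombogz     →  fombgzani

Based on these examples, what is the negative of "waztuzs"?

dahlosuzk and ninusovk both end in -k yet inflect differently (midahlosuzk, goninusovkim), so the final letter is not what conditions the rule; the second-to-last letter is.
"waztuzs" has second-to-last letter 'z'. The stems whose second-to-last letter is 'z' (dahlosuzk → midahlosuzk, tebazs → mitebazs) add the prefix mi-.
The other patterns: stems whose second-to-last letter is 'p' or 'w' change the last vowel to 'e'; stems whose second-to-last letter is 'v' add go- … -im around the stem; stems whose second-to-last letter is 'g' or 't' delete the last vowel and add -ani.
So waztuzs → miwaztuzs.

miwaztuzs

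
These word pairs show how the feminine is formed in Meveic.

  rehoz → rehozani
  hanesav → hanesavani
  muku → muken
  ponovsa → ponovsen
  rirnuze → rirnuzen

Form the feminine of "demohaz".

demohazani

ponovsa and hanesav both have last vowel 'a' yet inflect differently (ponovsen, hanesavani), so the last vowel is not what conditions the rule; whether the stem ends in a vowel or a consonant is.
"demohaz" ends in a consonant. The stems ending in a consonant (hanesav → hanesavani, rehoz → rehozani) add -ani.
The other pattern: stems ending in a vowel drop the final letter and add -en.
So demohaz → demohazani.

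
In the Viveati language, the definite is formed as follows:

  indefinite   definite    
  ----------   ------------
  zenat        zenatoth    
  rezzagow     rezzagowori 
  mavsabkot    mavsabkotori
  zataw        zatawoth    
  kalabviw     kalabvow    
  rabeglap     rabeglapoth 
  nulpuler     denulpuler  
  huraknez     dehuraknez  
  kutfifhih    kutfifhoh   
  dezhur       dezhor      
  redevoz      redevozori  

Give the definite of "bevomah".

bevomahoth

huraknez and redevoz both end in -z yet inflect differently (dehuraknez, redevozori), so the final letter is not what conditions the rule; the last vowel is.
"bevomah" has last vowel 'a'. The stems whose last vowel is 'a' (zataw → zatawoth, rabeglap → rabeglapoth, zenat → zenatoth) add -oth.
The other patterns: stems whose last vowel is 'e' add the prefix de-; stems whose last vowel is 'o' add -ori; stems whose last vowel is 'i' or 'u' change the last vowel to 'o'.
So bevomah → bevomahoth.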